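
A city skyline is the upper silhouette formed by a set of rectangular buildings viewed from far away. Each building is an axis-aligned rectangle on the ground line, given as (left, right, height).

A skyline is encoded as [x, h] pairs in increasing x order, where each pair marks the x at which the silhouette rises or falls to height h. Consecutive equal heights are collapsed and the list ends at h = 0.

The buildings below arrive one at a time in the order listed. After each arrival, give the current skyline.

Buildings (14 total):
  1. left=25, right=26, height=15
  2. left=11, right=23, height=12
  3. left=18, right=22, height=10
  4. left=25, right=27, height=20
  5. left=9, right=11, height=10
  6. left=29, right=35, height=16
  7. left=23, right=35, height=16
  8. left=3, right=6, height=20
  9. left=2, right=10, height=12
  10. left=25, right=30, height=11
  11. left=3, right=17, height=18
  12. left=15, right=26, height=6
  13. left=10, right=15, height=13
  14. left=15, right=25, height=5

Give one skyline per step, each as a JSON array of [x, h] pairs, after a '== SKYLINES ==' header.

== SKYLINES ==
[[25,15],[26,0]]
[[11,12],[23,0],[25,15],[26,0]]
[[11,12],[23,0],[25,15],[26,0]]
[[11,12],[23,0],[25,20],[27,0]]
[[9,10],[11,12],[23,0],[25,20],[27,0]]
[[9,10],[11,12],[23,0],[25,20],[27,0],[29,16],[35,0]]
[[9,10],[11,12],[23,16],[25,20],[27,16],[35,0]]
[[3,20],[6,0],[9,10],[11,12],[23,16],[25,20],[27,16],[35,0]]
[[2,12],[3,20],[6,12],[10,10],[11,12],[23,16],[25,20],[27,16],[35,0]]
[[2,12],[3,20],[6,12],[10,10],[11,12],[23,16],[25,20],[27,16],[35,0]]
[[2,12],[3,20],[6,18],[17,12],[23,16],[25,20],[27,16],[35,0]]
[[2,12],[3,20],[6,18],[17,12],[23,16],[25,20],[27,16],[35,0]]
[[2,12],[3,20],[6,18],[17,12],[23,16],[25,20],[27,16],[35,0]]
[[2,12],[3,20],[6,18],[17,12],[23,16],[25,20],[27,16],[35,0]]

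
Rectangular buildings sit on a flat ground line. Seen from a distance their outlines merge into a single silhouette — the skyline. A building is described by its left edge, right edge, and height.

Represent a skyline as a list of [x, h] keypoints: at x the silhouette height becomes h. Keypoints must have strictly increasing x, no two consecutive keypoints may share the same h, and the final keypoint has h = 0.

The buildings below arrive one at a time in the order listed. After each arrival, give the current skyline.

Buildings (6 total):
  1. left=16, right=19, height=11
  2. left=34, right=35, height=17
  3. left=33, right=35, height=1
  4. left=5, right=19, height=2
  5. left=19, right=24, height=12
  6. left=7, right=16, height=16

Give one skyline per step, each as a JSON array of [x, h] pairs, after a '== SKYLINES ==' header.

== SKYLINES ==
[[16,11],[19,0]]
[[16,11],[19,0],[34,17],[35,0]]
[[16,11],[19,0],[33,1],[34,17],[35,0]]
[[5,2],[16,11],[19,0],[33,1],[34,17],[35,0]]
[[5,2],[16,11],[19,12],[24,0],[33,1],[34,17],[35,0]]
[[5,2],[7,16],[16,11],[19,12],[24,0],[33,1],[34,17],[35,0]]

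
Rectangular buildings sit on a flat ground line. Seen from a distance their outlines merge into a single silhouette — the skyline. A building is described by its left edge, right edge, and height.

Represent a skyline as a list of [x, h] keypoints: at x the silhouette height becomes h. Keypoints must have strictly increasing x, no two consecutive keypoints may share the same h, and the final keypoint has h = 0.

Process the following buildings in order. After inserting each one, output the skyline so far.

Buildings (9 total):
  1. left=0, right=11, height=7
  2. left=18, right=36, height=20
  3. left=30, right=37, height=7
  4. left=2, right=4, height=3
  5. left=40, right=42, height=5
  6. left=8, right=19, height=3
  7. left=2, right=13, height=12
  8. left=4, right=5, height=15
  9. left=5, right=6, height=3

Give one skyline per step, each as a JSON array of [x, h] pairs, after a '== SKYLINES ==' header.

== SKYLINES ==
[[0,7],[11,0]]
[[0,7],[11,0],[18,20],[36,0]]
[[0,7],[11,0],[18,20],[36,7],[37,0]]
[[0,7],[11,0],[18,20],[36,7],[37,0]]
[[0,7],[11,0],[18,20],[36,7],[37,0],[40,5],[42,0]]
[[0,7],[11,3],[18,20],[36,7],[37,0],[40,5],[42,0]]
[[0,7],[2,12],[13,3],[18,20],[36,7],[37,0],[40,5],[42,0]]
[[0,7],[2,12],[4,15],[5,12],[13,3],[18,20],[36,7],[37,0],[40,5],[42,0]]
[[0,7],[2,12],[4,15],[5,12],[13,3],[18,20],[36,7],[37,0],[40,5],[42,0]]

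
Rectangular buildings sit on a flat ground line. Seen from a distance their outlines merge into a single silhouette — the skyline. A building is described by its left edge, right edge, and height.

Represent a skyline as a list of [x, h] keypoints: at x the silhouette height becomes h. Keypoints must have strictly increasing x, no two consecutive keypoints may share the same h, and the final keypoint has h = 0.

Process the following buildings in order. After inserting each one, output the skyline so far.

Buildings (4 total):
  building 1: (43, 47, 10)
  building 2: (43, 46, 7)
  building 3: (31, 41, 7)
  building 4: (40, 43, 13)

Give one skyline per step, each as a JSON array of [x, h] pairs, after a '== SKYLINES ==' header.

== SKYLINES ==
[[43,10],[47,0]]
[[43,10],[47,0]]
[[31,7],[41,0],[43,10],[47,0]]
[[31,7],[40,13],[43,10],[47,0]]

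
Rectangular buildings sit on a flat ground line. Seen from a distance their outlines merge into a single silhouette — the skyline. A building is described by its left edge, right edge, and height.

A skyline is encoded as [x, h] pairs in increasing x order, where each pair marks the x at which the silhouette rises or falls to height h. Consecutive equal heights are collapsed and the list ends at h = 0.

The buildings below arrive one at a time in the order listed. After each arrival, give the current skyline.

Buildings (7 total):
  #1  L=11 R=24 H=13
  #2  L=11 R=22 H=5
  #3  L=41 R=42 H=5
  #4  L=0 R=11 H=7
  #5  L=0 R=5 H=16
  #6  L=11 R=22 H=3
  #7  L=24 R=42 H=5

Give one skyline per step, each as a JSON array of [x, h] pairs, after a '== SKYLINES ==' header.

== SKYLINES ==
[[11,13],[24,0]]
[[11,13],[24,0]]
[[11,13],[24,0],[41,5],[42,0]]
[[0,7],[11,13],[24,0],[41,5],[42,0]]
[[0,16],[5,7],[11,13],[24,0],[41,5],[42,0]]
[[0,16],[5,7],[11,13],[24,0],[41,5],[42,0]]
[[0,16],[5,7],[11,13],[24,5],[42,0]]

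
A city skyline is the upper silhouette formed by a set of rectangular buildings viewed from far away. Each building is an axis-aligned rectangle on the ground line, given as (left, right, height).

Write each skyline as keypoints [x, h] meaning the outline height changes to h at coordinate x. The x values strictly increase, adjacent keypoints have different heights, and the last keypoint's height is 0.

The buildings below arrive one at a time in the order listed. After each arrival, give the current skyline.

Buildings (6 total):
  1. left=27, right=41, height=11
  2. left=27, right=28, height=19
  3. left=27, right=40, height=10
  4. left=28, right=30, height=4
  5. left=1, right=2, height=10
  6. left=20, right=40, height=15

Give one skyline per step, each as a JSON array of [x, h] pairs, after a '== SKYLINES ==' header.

== SKYLINES ==
[[27,11],[41,0]]
[[27,19],[28,11],[41,0]]
[[27,19],[28,11],[41,0]]
[[27,19],[28,11],[41,0]]
[[1,10],[2,0],[27,19],[28,11],[41,0]]
[[1,10],[2,0],[20,15],[27,19],[28,15],[40,11],[41,0]]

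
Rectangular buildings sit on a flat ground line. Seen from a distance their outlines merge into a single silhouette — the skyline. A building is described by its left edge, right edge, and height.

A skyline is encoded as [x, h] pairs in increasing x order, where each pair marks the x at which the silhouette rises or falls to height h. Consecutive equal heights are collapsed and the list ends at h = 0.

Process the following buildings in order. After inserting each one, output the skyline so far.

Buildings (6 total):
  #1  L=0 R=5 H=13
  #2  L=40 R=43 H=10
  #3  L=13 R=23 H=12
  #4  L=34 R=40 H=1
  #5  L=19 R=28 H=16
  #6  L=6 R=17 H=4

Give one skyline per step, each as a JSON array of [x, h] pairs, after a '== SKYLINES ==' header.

== SKYLINES ==
[[0,13],[5,0]]
[[0,13],[5,0],[40,10],[43,0]]
[[0,13],[5,0],[13,12],[23,0],[40,10],[43,0]]
[[0,13],[5,0],[13,12],[23,0],[34,1],[40,10],[43,0]]
[[0,13],[5,0],[13,12],[19,16],[28,0],[34,1],[40,10],[43,0]]
[[0,13],[5,0],[6,4],[13,12],[19,16],[28,0],[34,1],[40,10],[43,0]]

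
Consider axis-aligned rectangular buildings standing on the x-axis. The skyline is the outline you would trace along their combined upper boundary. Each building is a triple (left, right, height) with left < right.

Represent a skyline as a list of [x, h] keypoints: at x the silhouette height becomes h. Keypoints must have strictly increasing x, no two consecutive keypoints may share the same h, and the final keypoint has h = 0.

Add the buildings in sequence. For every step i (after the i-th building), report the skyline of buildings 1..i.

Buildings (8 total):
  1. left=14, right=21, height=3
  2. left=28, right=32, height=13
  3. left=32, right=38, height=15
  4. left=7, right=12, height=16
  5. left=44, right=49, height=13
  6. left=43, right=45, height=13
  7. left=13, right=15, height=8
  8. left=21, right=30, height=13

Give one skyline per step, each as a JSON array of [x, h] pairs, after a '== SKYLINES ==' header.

== SKYLINES ==
[[14,3],[21,0]]
[[14,3],[21,0],[28,13],[32,0]]
[[14,3],[21,0],[28,13],[32,15],[38,0]]
[[7,16],[12,0],[14,3],[21,0],[28,13],[32,15],[38,0]]
[[7,16],[12,0],[14,3],[21,0],[28,13],[32,15],[38,0],[44,13],[49,0]]
[[7,16],[12,0],[14,3],[21,0],[28,13],[32,15],[38,0],[43,13],[49,0]]
[[7,16],[12,0],[13,8],[15,3],[21,0],[28,13],[32,15],[38,0],[43,13],[49,0]]
[[7,16],[12,0],[13,8],[15,3],[21,13],[32,15],[38,0],[43,13],[49,0]]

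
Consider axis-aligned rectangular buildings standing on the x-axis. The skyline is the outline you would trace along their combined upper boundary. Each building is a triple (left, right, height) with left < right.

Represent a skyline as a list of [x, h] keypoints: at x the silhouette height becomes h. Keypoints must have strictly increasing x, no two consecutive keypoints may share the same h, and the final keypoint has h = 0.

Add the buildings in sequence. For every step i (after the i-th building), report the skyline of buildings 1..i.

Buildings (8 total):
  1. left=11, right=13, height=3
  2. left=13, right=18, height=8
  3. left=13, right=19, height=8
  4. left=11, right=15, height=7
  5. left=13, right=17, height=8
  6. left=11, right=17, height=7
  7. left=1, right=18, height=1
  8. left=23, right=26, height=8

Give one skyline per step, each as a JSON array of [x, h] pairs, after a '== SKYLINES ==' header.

== SKYLINES ==
[[11,3],[13,0]]
[[11,3],[13,8],[18,0]]
[[11,3],[13,8],[19,0]]
[[11,7],[13,8],[19,0]]
[[11,7],[13,8],[19,0]]
[[11,7],[13,8],[19,0]]
[[1,1],[11,7],[13,8],[19,0]]
[[1,1],[11,7],[13,8],[19,0],[23,8],[26,0]]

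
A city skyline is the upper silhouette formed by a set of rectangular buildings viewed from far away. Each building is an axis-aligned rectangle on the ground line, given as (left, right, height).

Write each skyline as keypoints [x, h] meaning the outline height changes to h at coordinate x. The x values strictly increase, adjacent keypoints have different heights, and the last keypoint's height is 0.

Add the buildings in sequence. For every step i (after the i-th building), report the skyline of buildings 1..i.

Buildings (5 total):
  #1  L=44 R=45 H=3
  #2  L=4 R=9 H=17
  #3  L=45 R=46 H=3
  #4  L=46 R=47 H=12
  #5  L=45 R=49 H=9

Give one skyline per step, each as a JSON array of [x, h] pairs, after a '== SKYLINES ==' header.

== SKYLINES ==
[[44,3],[45,0]]
[[4,17],[9,0],[44,3],[45,0]]
[[4,17],[9,0],[44,3],[46,0]]
[[4,17],[9,0],[44,3],[46,12],[47,0]]
[[4,17],[9,0],[44,3],[45,9],[46,12],[47,9],[49,0]]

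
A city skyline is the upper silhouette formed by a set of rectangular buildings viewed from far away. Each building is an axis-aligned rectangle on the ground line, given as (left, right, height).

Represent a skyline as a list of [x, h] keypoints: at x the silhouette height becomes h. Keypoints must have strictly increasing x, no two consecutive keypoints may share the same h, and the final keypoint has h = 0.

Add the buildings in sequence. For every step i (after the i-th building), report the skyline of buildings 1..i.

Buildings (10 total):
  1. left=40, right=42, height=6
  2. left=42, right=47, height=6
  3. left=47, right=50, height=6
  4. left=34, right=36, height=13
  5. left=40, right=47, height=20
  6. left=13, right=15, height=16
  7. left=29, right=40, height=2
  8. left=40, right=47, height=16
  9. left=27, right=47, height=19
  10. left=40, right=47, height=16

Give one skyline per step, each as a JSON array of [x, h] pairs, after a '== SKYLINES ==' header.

== SKYLINES ==
[[40,6],[42,0]]
[[40,6],[47,0]]
[[40,6],[50,0]]
[[34,13],[36,0],[40,6],[50,0]]
[[34,13],[36,0],[40,20],[47,6],[50,0]]
[[13,16],[15,0],[34,13],[36,0],[40,20],[47,6],[50,0]]
[[13,16],[15,0],[29,2],[34,13],[36,2],[40,20],[47,6],[50,0]]
[[13,16],[15,0],[29,2],[34,13],[36,2],[40,20],[47,6],[50,0]]
[[13,16],[15,0],[27,19],[40,20],[47,6],[50,0]]
[[13,16],[15,0],[27,19],[40,20],[47,6],[50,0]]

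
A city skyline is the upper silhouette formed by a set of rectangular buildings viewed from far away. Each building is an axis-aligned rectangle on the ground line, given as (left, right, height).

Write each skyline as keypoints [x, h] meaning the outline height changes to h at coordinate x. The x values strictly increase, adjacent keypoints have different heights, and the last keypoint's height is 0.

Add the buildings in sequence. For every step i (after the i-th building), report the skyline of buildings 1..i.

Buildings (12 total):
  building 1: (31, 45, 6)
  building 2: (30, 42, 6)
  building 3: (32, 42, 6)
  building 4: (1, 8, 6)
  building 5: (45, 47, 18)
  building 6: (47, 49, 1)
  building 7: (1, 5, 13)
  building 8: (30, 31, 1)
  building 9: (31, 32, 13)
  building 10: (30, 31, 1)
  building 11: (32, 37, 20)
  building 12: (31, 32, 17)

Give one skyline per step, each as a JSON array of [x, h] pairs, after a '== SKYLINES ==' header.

== SKYLINES ==
[[31,6],[45,0]]
[[30,6],[45,0]]
[[30,6],[45,0]]
[[1,6],[8,0],[30,6],[45,0]]
[[1,6],[8,0],[30,6],[45,18],[47,0]]
[[1,6],[8,0],[30,6],[45,18],[47,1],[49,0]]
[[1,13],[5,6],[8,0],[30,6],[45,18],[47,1],[49,0]]
[[1,13],[5,6],[8,0],[30,6],[45,18],[47,1],[49,0]]
[[1,13],[5,6],[8,0],[30,6],[31,13],[32,6],[45,18],[47,1],[49,0]]
[[1,13],[5,6],[8,0],[30,6],[31,13],[32,6],[45,18],[47,1],[49,0]]
[[1,13],[5,6],[8,0],[30,6],[31,13],[32,20],[37,6],[45,18],[47,1],[49,0]]
[[1,13],[5,6],[8,0],[30,6],[31,17],[32,20],[37,6],[45,18],[47,1],[49,0]]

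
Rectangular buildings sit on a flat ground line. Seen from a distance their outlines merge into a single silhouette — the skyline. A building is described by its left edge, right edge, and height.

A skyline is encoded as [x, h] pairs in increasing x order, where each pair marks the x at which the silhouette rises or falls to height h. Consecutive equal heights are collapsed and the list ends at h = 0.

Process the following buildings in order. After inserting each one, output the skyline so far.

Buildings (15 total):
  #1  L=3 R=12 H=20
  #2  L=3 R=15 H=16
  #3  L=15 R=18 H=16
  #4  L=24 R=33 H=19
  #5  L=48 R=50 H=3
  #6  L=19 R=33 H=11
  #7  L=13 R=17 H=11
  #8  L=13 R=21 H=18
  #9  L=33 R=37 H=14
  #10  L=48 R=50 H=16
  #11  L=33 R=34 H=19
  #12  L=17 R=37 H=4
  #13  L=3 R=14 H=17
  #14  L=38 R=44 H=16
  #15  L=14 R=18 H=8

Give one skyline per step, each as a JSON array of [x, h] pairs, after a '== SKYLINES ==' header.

== SKYLINES ==
[[3,20],[12,0]]
[[3,20],[12,16],[15,0]]
[[3,20],[12,16],[18,0]]
[[3,20],[12,16],[18,0],[24,19],[33,0]]
[[3,20],[12,16],[18,0],[24,19],[33,0],[48,3],[50,0]]
[[3,20],[12,16],[18,0],[19,11],[24,19],[33,0],[48,3],[50,0]]
[[3,20],[12,16],[18,0],[19,11],[24,19],[33,0],[48,3],[50,0]]
[[3,20],[12,16],[13,18],[21,11],[24,19],[33,0],[48,3],[50,0]]
[[3,20],[12,16],[13,18],[21,11],[24,19],[33,14],[37,0],[48,3],[50,0]]
[[3,20],[12,16],[13,18],[21,11],[24,19],[33,14],[37,0],[48,16],[50,0]]
[[3,20],[12,16],[13,18],[21,11],[24,19],[34,14],[37,0],[48,16],[50,0]]
[[3,20],[12,16],[13,18],[21,11],[24,19],[34,14],[37,0],[48,16],[50,0]]
[[3,20],[12,17],[13,18],[21,11],[24,19],[34,14],[37,0],[48,16],[50,0]]
[[3,20],[12,17],[13,18],[21,11],[24,19],[34,14],[37,0],[38,16],[44,0],[48,16],[50,0]]
[[3,20],[12,17],[13,18],[21,11],[24,19],[34,14],[37,0],[38,16],[44,0],[48,16],[50,0]]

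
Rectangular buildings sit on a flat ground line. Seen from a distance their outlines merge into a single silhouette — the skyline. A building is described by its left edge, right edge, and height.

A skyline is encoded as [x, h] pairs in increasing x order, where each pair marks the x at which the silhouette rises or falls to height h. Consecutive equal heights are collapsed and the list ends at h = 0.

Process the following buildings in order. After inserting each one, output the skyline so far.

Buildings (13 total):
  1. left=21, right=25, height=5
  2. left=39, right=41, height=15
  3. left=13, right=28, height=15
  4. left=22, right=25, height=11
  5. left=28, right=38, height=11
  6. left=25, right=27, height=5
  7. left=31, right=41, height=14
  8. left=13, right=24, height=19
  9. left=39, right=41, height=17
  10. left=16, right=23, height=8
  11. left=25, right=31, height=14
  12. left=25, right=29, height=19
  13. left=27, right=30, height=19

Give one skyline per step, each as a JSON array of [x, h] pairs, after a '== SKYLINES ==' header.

== SKYLINES ==
[[21,5],[25,0]]
[[21,5],[25,0],[39,15],[41,0]]
[[13,15],[28,0],[39,15],[41,0]]
[[13,15],[28,0],[39,15],[41,0]]
[[13,15],[28,11],[38,0],[39,15],[41,0]]
[[13,15],[28,11],[38,0],[39,15],[41,0]]
[[13,15],[28,11],[31,14],[39,15],[41,0]]
[[13,19],[24,15],[28,11],[31,14],[39,15],[41,0]]
[[13,19],[24,15],[28,11],[31,14],[39,17],[41,0]]
[[13,19],[24,15],[28,11],[31,14],[39,17],[41,0]]
[[13,19],[24,15],[28,14],[39,17],[41,0]]
[[13,19],[24,15],[25,19],[29,14],[39,17],[41,0]]
[[13,19],[24,15],[25,19],[30,14],[39,17],[41,0]]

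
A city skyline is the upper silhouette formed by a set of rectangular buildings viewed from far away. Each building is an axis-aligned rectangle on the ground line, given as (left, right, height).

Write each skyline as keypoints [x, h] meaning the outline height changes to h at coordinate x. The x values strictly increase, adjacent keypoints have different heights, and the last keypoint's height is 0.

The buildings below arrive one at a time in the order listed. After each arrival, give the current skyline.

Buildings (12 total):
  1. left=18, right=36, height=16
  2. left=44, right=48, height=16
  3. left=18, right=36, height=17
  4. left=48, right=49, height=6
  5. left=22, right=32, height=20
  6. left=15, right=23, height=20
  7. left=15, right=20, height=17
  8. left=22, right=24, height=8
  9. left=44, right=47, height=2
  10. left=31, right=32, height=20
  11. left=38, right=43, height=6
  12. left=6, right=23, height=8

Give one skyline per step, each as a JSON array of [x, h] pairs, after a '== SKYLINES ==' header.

== SKYLINES ==
[[18,16],[36,0]]
[[18,16],[36,0],[44,16],[48,0]]
[[18,17],[36,0],[44,16],[48,0]]
[[18,17],[36,0],[44,16],[48,6],[49,0]]
[[18,17],[22,20],[32,17],[36,0],[44,16],[48,6],[49,0]]
[[15,20],[32,17],[36,0],[44,16],[48,6],[49,0]]
[[15,20],[32,17],[36,0],[44,16],[48,6],[49,0]]
[[15,20],[32,17],[36,0],[44,16],[48,6],[49,0]]
[[15,20],[32,17],[36,0],[44,16],[48,6],[49,0]]
[[15,20],[32,17],[36,0],[44,16],[48,6],[49,0]]
[[15,20],[32,17],[36,0],[38,6],[43,0],[44,16],[48,6],[49,0]]
[[6,8],[15,20],[32,17],[36,0],[38,6],[43,0],[44,16],[48,6],[49,0]]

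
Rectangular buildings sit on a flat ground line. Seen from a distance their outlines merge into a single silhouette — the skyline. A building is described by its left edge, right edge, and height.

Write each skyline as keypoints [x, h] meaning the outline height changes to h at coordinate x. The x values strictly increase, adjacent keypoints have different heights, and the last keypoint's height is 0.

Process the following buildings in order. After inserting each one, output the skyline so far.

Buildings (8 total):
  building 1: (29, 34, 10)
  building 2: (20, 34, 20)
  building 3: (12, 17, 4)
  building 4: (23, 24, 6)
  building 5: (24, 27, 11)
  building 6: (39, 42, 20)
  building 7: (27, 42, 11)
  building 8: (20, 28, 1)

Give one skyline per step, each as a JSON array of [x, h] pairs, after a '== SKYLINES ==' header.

== SKYLINES ==
[[29,10],[34,0]]
[[20,20],[34,0]]
[[12,4],[17,0],[20,20],[34,0]]
[[12,4],[17,0],[20,20],[34,0]]
[[12,4],[17,0],[20,20],[34,0]]
[[12,4],[17,0],[20,20],[34,0],[39,20],[42,0]]
[[12,4],[17,0],[20,20],[34,11],[39,20],[42,0]]
[[12,4],[17,0],[20,20],[34,11],[39,20],[42,0]]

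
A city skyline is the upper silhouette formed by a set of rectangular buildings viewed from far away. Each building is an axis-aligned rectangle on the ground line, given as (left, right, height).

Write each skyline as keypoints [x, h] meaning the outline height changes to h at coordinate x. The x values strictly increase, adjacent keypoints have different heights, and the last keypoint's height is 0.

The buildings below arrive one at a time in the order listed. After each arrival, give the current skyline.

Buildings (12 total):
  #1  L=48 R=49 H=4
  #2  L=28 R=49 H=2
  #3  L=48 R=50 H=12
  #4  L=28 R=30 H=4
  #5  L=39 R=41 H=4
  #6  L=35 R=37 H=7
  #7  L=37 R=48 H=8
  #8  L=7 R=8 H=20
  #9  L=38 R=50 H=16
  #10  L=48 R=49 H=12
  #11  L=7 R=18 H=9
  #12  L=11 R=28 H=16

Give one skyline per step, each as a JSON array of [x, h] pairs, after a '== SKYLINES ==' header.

== SKYLINES ==
[[48,4],[49,0]]
[[28,2],[48,4],[49,0]]
[[28,2],[48,12],[50,0]]
[[28,4],[30,2],[48,12],[50,0]]
[[28,4],[30,2],[39,4],[41,2],[48,12],[50,0]]
[[28,4],[30,2],[35,7],[37,2],[39,4],[41,2],[48,12],[50,0]]
[[28,4],[30,2],[35,7],[37,8],[48,12],[50,0]]
[[7,20],[8,0],[28,4],[30,2],[35,7],[37,8],[48,12],[50,0]]
[[7,20],[8,0],[28,4],[30,2],[35,7],[37,8],[38,16],[50,0]]
[[7,20],[8,0],[28,4],[30,2],[35,7],[37,8],[38,16],[50,0]]
[[7,20],[8,9],[18,0],[28,4],[30,2],[35,7],[37,8],[38,16],[50,0]]
[[7,20],[8,9],[11,16],[28,4],[30,2],[35,7],[37,8],[38,16],[50,0]]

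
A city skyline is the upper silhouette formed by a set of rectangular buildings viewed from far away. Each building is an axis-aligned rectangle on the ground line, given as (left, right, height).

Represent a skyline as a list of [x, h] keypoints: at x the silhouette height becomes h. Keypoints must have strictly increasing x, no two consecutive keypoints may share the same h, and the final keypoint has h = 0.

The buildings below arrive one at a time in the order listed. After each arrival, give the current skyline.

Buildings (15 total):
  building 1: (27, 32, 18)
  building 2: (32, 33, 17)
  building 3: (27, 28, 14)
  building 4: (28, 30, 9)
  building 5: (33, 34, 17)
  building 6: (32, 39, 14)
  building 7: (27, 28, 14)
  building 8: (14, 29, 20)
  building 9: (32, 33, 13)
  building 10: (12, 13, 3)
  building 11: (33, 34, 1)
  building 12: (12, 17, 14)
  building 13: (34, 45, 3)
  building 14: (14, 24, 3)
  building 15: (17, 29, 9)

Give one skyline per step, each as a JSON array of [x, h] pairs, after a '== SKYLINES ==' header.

== SKYLINES ==
[[27,18],[32,0]]
[[27,18],[32,17],[33,0]]
[[27,18],[32,17],[33,0]]
[[27,18],[32,17],[33,0]]
[[27,18],[32,17],[34,0]]
[[27,18],[32,17],[34,14],[39,0]]
[[27,18],[32,17],[34,14],[39,0]]
[[14,20],[29,18],[32,17],[34,14],[39,0]]
[[14,20],[29,18],[32,17],[34,14],[39,0]]
[[12,3],[13,0],[14,20],[29,18],[32,17],[34,14],[39,0]]
[[12,3],[13,0],[14,20],[29,18],[32,17],[34,14],[39,0]]
[[12,14],[14,20],[29,18],[32,17],[34,14],[39,0]]
[[12,14],[14,20],[29,18],[32,17],[34,14],[39,3],[45,0]]
[[12,14],[14,20],[29,18],[32,17],[34,14],[39,3],[45,0]]
[[12,14],[14,20],[29,18],[32,17],[34,14],[39,3],[45,0]]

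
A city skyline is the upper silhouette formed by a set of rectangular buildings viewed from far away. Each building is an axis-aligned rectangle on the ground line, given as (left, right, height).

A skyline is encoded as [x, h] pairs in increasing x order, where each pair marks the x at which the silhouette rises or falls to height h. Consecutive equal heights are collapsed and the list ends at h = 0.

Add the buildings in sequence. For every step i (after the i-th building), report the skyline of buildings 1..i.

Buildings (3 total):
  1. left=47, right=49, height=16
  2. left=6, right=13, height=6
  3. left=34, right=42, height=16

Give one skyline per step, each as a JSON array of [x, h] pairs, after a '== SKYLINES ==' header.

== SKYLINES ==
[[47,16],[49,0]]
[[6,6],[13,0],[47,16],[49,0]]
[[6,6],[13,0],[34,16],[42,0],[47,16],[49,0]]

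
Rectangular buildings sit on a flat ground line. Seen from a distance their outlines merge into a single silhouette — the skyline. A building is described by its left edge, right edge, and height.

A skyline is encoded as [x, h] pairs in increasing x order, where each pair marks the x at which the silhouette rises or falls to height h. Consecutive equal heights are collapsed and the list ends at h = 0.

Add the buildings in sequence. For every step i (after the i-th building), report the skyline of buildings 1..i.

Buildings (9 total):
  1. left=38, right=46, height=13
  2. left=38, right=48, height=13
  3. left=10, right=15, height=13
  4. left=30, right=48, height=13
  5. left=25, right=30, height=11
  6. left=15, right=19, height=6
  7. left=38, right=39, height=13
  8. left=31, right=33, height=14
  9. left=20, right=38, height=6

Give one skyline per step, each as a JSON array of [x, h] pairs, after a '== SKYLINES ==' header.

== SKYLINES ==
[[38,13],[46,0]]
[[38,13],[48,0]]
[[10,13],[15,0],[38,13],[48,0]]
[[10,13],[15,0],[30,13],[48,0]]
[[10,13],[15,0],[25,11],[30,13],[48,0]]
[[10,13],[15,6],[19,0],[25,11],[30,13],[48,0]]
[[10,13],[15,6],[19,0],[25,11],[30,13],[48,0]]
[[10,13],[15,6],[19,0],[25,11],[30,13],[31,14],[33,13],[48,0]]
[[10,13],[15,6],[19,0],[20,6],[25,11],[30,13],[31,14],[33,13],[48,0]]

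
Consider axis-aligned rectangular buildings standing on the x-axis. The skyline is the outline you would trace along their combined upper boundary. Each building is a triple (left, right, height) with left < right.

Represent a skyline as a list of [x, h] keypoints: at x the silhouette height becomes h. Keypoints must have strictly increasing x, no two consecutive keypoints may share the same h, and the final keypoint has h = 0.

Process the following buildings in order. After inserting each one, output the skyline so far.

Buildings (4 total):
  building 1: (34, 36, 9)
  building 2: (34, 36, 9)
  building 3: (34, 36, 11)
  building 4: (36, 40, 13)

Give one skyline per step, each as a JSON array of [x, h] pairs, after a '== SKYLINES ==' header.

== SKYLINES ==
[[34,9],[36,0]]
[[34,9],[36,0]]
[[34,11],[36,0]]
[[34,11],[36,13],[40,0]]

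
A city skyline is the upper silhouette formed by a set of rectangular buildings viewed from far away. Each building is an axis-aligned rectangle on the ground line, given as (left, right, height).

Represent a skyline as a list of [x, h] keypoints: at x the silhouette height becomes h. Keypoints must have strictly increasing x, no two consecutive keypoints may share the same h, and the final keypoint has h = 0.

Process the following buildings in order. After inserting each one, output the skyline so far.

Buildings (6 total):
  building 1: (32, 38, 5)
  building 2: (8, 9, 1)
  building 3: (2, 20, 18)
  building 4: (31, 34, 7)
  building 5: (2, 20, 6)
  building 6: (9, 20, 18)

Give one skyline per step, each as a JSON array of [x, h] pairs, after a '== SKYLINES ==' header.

== SKYLINES ==
[[32,5],[38,0]]
[[8,1],[9,0],[32,5],[38,0]]
[[2,18],[20,0],[32,5],[38,0]]
[[2,18],[20,0],[31,7],[34,5],[38,0]]
[[2,18],[20,0],[31,7],[34,5],[38,0]]
[[2,18],[20,0],[31,7],[34,5],[38,0]]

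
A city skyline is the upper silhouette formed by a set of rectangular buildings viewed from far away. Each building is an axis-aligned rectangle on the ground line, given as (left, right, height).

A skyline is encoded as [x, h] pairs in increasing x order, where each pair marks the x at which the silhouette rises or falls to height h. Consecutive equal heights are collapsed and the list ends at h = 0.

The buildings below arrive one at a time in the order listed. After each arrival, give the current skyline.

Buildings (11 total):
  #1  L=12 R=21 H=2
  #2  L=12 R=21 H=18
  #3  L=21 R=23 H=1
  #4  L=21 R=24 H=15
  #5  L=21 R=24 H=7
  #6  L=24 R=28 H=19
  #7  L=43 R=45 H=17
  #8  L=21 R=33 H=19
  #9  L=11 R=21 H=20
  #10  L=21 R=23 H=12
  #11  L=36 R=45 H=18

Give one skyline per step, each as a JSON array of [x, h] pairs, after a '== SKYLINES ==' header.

== SKYLINES ==
[[12,2],[21,0]]
[[12,18],[21,0]]
[[12,18],[21,1],[23,0]]
[[12,18],[21,15],[24,0]]
[[12,18],[21,15],[24,0]]
[[12,18],[21,15],[24,19],[28,0]]
[[12,18],[21,15],[24,19],[28,0],[43,17],[45,0]]
[[12,18],[21,19],[33,0],[43,17],[45,0]]
[[11,20],[21,19],[33,0],[43,17],[45,0]]
[[11,20],[21,19],[33,0],[43,17],[45,0]]
[[11,20],[21,19],[33,0],[36,18],[45,0]]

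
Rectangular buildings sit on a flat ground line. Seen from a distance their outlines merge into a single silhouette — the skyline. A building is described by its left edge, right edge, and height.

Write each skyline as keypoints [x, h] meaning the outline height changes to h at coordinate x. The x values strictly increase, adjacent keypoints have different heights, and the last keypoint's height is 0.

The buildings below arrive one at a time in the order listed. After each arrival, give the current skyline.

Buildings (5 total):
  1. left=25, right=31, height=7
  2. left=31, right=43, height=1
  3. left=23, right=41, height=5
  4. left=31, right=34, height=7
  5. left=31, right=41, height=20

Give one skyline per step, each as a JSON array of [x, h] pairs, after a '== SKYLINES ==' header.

== SKYLINES ==
[[25,7],[31,0]]
[[25,7],[31,1],[43,0]]
[[23,5],[25,7],[31,5],[41,1],[43,0]]
[[23,5],[25,7],[34,5],[41,1],[43,0]]
[[23,5],[25,7],[31,20],[41,1],[43,0]]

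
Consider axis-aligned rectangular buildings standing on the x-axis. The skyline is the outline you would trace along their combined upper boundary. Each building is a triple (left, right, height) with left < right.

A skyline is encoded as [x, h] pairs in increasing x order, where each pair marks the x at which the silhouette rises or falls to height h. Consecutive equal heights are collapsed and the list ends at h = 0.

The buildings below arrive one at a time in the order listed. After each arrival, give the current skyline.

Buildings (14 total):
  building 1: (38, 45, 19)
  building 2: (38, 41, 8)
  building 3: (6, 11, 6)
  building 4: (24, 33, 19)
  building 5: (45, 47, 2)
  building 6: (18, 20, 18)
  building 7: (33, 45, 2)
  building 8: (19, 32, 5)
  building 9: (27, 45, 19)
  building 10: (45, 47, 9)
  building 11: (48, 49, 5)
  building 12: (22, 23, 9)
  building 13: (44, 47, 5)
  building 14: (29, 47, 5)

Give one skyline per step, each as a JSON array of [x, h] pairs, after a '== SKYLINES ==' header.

== SKYLINES ==
[[38,19],[45,0]]
[[38,19],[45,0]]
[[6,6],[11,0],[38,19],[45,0]]
[[6,6],[11,0],[24,19],[33,0],[38,19],[45,0]]
[[6,6],[11,0],[24,19],[33,0],[38,19],[45,2],[47,0]]
[[6,6],[11,0],[18,18],[20,0],[24,19],[33,0],[38,19],[45,2],[47,0]]
[[6,6],[11,0],[18,18],[20,0],[24,19],[33,2],[38,19],[45,2],[47,0]]
[[6,6],[11,0],[18,18],[20,5],[24,19],[33,2],[38,19],[45,2],[47,0]]
[[6,6],[11,0],[18,18],[20,5],[24,19],[45,2],[47,0]]
[[6,6],[11,0],[18,18],[20,5],[24,19],[45,9],[47,0]]
[[6,6],[11,0],[18,18],[20,5],[24,19],[45,9],[47,0],[48,5],[49,0]]
[[6,6],[11,0],[18,18],[20,5],[22,9],[23,5],[24,19],[45,9],[47,0],[48,5],[49,0]]
[[6,6],[11,0],[18,18],[20,5],[22,9],[23,5],[24,19],[45,9],[47,0],[48,5],[49,0]]
[[6,6],[11,0],[18,18],[20,5],[22,9],[23,5],[24,19],[45,9],[47,0],[48,5],[49,0]]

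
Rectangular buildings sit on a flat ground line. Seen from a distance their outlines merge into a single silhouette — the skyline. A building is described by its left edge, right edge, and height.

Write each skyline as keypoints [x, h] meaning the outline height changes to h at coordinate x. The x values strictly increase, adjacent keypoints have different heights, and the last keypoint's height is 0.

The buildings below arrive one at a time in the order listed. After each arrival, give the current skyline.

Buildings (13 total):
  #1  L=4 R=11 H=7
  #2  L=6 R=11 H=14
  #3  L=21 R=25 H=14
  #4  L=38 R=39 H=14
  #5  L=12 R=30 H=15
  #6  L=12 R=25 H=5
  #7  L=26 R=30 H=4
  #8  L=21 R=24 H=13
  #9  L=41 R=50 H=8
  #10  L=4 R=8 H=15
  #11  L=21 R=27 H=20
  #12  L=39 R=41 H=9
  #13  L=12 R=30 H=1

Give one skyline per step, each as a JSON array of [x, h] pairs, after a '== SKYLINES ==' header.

== SKYLINES ==
[[4,7],[11,0]]
[[4,7],[6,14],[11,0]]
[[4,7],[6,14],[11,0],[21,14],[25,0]]
[[4,7],[6,14],[11,0],[21,14],[25,0],[38,14],[39,0]]
[[4,7],[6,14],[11,0],[12,15],[30,0],[38,14],[39,0]]
[[4,7],[6,14],[11,0],[12,15],[30,0],[38,14],[39,0]]
[[4,7],[6,14],[11,0],[12,15],[30,0],[38,14],[39,0]]
[[4,7],[6,14],[11,0],[12,15],[30,0],[38,14],[39,0]]
[[4,7],[6,14],[11,0],[12,15],[30,0],[38,14],[39,0],[41,8],[50,0]]
[[4,15],[8,14],[11,0],[12,15],[30,0],[38,14],[39,0],[41,8],[50,0]]
[[4,15],[8,14],[11,0],[12,15],[21,20],[27,15],[30,0],[38,14],[39,0],[41,8],[50,0]]
[[4,15],[8,14],[11,0],[12,15],[21,20],[27,15],[30,0],[38,14],[39,9],[41,8],[50,0]]
[[4,15],[8,14],[11,0],[12,15],[21,20],[27,15],[30,0],[38,14],[39,9],[41,8],[50,0]]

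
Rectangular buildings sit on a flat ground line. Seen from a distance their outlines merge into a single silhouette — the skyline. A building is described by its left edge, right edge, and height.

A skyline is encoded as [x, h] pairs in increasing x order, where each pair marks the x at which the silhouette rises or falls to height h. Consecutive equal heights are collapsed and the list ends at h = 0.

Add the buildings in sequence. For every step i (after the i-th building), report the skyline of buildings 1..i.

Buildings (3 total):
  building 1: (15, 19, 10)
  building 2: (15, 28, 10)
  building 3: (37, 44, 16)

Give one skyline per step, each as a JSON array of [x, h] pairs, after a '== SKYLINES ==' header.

== SKYLINES ==
[[15,10],[19,0]]
[[15,10],[28,0]]
[[15,10],[28,0],[37,16],[44,0]]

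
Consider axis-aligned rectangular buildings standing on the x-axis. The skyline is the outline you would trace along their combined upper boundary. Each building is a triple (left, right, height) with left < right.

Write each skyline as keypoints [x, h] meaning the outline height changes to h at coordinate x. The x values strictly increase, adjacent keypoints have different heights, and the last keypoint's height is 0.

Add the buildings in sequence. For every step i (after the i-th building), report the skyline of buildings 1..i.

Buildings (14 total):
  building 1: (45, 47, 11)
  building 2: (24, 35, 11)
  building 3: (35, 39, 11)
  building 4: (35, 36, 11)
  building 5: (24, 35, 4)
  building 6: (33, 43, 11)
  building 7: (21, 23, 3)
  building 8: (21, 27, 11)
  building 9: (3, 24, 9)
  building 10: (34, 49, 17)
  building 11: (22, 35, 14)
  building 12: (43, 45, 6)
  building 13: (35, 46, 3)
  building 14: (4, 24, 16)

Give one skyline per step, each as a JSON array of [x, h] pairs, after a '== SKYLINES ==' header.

== SKYLINES ==
[[45,11],[47,0]]
[[24,11],[35,0],[45,11],[47,0]]
[[24,11],[39,0],[45,11],[47,0]]
[[24,11],[39,0],[45,11],[47,0]]
[[24,11],[39,0],[45,11],[47,0]]
[[24,11],[43,0],[45,11],[47,0]]
[[21,3],[23,0],[24,11],[43,0],[45,11],[47,0]]
[[21,11],[43,0],[45,11],[47,0]]
[[3,9],[21,11],[43,0],[45,11],[47,0]]
[[3,9],[21,11],[34,17],[49,0]]
[[3,9],[21,11],[22,14],[34,17],[49,0]]
[[3,9],[21,11],[22,14],[34,17],[49,0]]
[[3,9],[21,11],[22,14],[34,17],[49,0]]
[[3,9],[4,16],[24,14],[34,17],[49,0]]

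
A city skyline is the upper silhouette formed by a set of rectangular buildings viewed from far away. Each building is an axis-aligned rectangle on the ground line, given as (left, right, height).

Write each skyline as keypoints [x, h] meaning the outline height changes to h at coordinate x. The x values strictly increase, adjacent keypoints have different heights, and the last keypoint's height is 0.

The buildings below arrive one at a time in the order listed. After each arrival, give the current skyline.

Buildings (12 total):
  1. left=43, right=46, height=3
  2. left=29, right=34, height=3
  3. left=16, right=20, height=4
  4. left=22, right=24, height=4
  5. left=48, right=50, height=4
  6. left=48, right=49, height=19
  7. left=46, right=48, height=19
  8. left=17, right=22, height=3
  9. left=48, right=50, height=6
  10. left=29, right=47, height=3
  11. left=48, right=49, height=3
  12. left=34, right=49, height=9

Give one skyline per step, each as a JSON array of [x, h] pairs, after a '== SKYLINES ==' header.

== SKYLINES ==
[[43,3],[46,0]]
[[29,3],[34,0],[43,3],[46,0]]
[[16,4],[20,0],[29,3],[34,0],[43,3],[46,0]]
[[16,4],[20,0],[22,4],[24,0],[29,3],[34,0],[43,3],[46,0]]
[[16,4],[20,0],[22,4],[24,0],[29,3],[34,0],[43,3],[46,0],[48,4],[50,0]]
[[16,4],[20,0],[22,4],[24,0],[29,3],[34,0],[43,3],[46,0],[48,19],[49,4],[50,0]]
[[16,4],[20,0],[22,4],[24,0],[29,3],[34,0],[43,3],[46,19],[49,4],[50,0]]
[[16,4],[20,3],[22,4],[24,0],[29,3],[34,0],[43,3],[46,19],[49,4],[50,0]]
[[16,4],[20,3],[22,4],[24,0],[29,3],[34,0],[43,3],[46,19],[49,6],[50,0]]
[[16,4],[20,3],[22,4],[24,0],[29,3],[46,19],[49,6],[50,0]]
[[16,4],[20,3],[22,4],[24,0],[29,3],[46,19],[49,6],[50,0]]
[[16,4],[20,3],[22,4],[24,0],[29,3],[34,9],[46,19],[49,6],[50,0]]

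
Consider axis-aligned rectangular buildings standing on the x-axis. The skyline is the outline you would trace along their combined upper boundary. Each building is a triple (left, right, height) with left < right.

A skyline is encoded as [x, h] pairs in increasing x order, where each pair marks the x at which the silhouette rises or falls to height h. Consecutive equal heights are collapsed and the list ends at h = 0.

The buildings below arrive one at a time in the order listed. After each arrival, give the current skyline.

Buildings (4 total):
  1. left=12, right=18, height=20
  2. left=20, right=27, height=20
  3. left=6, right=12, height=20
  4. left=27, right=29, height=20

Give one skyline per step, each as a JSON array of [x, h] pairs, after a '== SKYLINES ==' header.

== SKYLINES ==
[[12,20],[18,0]]
[[12,20],[18,0],[20,20],[27,0]]
[[6,20],[18,0],[20,20],[27,0]]
[[6,20],[18,0],[20,20],[29,0]]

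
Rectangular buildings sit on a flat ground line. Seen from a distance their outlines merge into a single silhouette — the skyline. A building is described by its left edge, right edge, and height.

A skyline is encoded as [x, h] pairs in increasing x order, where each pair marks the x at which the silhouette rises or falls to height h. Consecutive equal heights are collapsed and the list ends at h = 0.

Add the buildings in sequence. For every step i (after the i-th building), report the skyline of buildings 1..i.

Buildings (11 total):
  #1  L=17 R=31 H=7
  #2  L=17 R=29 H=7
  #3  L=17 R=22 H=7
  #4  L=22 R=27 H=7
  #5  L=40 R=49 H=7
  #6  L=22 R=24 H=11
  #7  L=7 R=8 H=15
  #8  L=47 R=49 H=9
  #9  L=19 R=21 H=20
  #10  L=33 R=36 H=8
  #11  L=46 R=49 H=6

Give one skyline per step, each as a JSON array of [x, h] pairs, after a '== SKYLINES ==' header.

== SKYLINES ==
[[17,7],[31,0]]
[[17,7],[31,0]]
[[17,7],[31,0]]
[[17,7],[31,0]]
[[17,7],[31,0],[40,7],[49,0]]
[[17,7],[22,11],[24,7],[31,0],[40,7],[49,0]]
[[7,15],[8,0],[17,7],[22,11],[24,7],[31,0],[40,7],[49,0]]
[[7,15],[8,0],[17,7],[22,11],[24,7],[31,0],[40,7],[47,9],[49,0]]
[[7,15],[8,0],[17,7],[19,20],[21,7],[22,11],[24,7],[31,0],[40,7],[47,9],[49,0]]
[[7,15],[8,0],[17,7],[19,20],[21,7],[22,11],[24,7],[31,0],[33,8],[36,0],[40,7],[47,9],[49,0]]
[[7,15],[8,0],[17,7],[19,20],[21,7],[22,11],[24,7],[31,0],[33,8],[36,0],[40,7],[47,9],[49,0]]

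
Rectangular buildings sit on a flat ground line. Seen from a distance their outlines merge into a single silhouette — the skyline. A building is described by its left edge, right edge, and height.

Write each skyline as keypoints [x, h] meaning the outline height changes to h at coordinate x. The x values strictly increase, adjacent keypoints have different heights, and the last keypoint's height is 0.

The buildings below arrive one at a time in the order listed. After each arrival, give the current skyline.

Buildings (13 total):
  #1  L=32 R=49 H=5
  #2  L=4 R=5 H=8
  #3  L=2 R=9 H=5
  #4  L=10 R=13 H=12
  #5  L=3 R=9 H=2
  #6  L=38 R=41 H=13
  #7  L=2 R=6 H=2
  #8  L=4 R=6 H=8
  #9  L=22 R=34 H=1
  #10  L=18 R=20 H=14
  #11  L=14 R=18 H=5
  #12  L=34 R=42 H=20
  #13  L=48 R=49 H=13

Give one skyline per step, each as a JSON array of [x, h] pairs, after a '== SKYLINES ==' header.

== SKYLINES ==
[[32,5],[49,0]]
[[4,8],[5,0],[32,5],[49,0]]
[[2,5],[4,8],[5,5],[9,0],[32,5],[49,0]]
[[2,5],[4,8],[5,5],[9,0],[10,12],[13,0],[32,5],[49,0]]
[[2,5],[4,8],[5,5],[9,0],[10,12],[13,0],[32,5],[49,0]]
[[2,5],[4,8],[5,5],[9,0],[10,12],[13,0],[32,5],[38,13],[41,5],[49,0]]
[[2,5],[4,8],[5,5],[9,0],[10,12],[13,0],[32,5],[38,13],[41,5],[49,0]]
[[2,5],[4,8],[6,5],[9,0],[10,12],[13,0],[32,5],[38,13],[41,5],[49,0]]
[[2,5],[4,8],[6,5],[9,0],[10,12],[13,0],[22,1],[32,5],[38,13],[41,5],[49,0]]
[[2,5],[4,8],[6,5],[9,0],[10,12],[13,0],[18,14],[20,0],[22,1],[32,5],[38,13],[41,5],[49,0]]
[[2,5],[4,8],[6,5],[9,0],[10,12],[13,0],[14,5],[18,14],[20,0],[22,1],[32,5],[38,13],[41,5],[49,0]]
[[2,5],[4,8],[6,5],[9,0],[10,12],[13,0],[14,5],[18,14],[20,0],[22,1],[32,5],[34,20],[42,5],[49,0]]
[[2,5],[4,8],[6,5],[9,0],[10,12],[13,0],[14,5],[18,14],[20,0],[22,1],[32,5],[34,20],[42,5],[48,13],[49,0]]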